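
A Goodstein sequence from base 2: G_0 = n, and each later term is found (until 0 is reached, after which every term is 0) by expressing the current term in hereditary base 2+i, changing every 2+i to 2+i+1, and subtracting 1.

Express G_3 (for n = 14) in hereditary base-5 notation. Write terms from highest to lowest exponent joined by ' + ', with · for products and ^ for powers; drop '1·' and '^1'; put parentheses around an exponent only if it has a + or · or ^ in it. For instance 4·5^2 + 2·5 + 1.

5^(5 + 1) + 5^5

(0) 14|_2 = 2^(2 + 1) + 2^2 + 2 ↦ 3^(3 + 1) + 3^3 + 3|_3 = 111 ⇒ 110
(1) 110|_3 = 3^(3 + 1) + 3^3 + 2 ↦ 4^(4 + 1) + 4^4 + 2|_4 = 1282 ⇒ 1281
(2) 1281|_4 = 4^(4 + 1) + 4^4 + 1 ↦ 5^(5 + 1) + 5^5 + 1|_5 = 18751 ⇒ 18750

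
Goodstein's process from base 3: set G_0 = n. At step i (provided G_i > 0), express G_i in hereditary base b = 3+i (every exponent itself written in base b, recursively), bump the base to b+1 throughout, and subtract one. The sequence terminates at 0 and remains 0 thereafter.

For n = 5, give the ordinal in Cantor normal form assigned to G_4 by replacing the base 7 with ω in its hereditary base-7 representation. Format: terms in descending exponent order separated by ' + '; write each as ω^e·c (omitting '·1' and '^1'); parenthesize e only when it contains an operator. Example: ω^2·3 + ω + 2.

5 —HB3→ 3 + 2 —bump→ 4 + 2 = 6 —(−1)→ 5
5 —HB4→ 4 + 1 —bump→ 5 + 1 = 6 —(−1)→ 5
5 —HB5→ 5 —bump→ 6 = 6 —(−1)→ 5
5 —HB6→ 5 —bump→ 5 = 5 —(−1)→ 4
4 —HB7→ 4 —bump→ 4 = 4 —(−1)→ 3

4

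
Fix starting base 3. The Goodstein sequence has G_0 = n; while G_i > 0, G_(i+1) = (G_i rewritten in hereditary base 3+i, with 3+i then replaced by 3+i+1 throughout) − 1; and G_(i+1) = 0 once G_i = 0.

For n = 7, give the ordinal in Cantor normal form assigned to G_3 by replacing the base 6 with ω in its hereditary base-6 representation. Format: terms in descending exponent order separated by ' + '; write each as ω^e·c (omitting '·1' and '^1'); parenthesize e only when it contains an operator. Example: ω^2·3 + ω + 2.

ω + 3

(0) 7|_3 = 2·3 + 1 ↦ 2·4 + 1|_4 = 9 ⇒ 8
(1) 8|_4 = 2·4 ↦ 2·5|_5 = 10 ⇒ 9
(2) 9|_5 = 5 + 4 ↦ 6 + 4|_6 = 10 ⇒ 9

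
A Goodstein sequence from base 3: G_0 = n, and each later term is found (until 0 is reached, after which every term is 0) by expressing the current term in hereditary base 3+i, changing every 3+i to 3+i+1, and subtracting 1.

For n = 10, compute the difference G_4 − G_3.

3

G_0 = 10. HB_3(10) = 3^2 + 1. Bump = 17. G_1 = 16.
G_1 = 16. HB_4(16) = 4^2. Bump = 25. G_2 = 24.
G_2 = 24. HB_5(24) = 4·5 + 4. Bump = 28. G_3 = 27.
G_3 = 27. HB_6(27) = 4·6 + 3. Bump = 31. G_4 = 30.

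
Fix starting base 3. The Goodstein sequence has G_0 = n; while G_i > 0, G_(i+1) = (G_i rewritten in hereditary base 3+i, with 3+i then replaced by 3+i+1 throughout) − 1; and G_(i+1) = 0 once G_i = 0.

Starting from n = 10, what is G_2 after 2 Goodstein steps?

24

i=0: 10 = 3^2 + 1 (b=3); 3→4: 4^2 + 1 = 17; 17−1 = 16
i=1: 16 = 4^2 (b=4); 4→5: 5^2 = 25; 25−1 = 24
i=2: 24 = 4·5 + 4 (b=5); 5→6: 4·6 + 4 = 28; 28−1 = 27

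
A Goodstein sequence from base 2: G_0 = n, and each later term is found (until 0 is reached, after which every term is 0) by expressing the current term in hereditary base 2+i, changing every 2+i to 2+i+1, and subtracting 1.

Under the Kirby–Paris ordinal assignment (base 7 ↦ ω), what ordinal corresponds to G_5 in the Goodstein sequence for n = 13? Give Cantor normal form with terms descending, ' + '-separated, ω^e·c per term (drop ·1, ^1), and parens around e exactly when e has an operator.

ω^(ω + 1) + ω^3·3 + ω^2·3 + ω·3

G_0 = 13. HB_2(13) = 2^(2 + 1) + 2^2 + 1. Bump = 109. G_1 = 108.
G_1 = 108. HB_3(108) = 3^(3 + 1) + 3^3. Bump = 1280. G_2 = 1279.
G_2 = 1279. HB_4(1279) = 4^(4 + 1) + 3·4^3 + 3·4^2 + 3·4 + 3. Bump = 16093. G_3 = 16092.
G_3 = 16092. HB_5(16092) = 5^(5 + 1) + 3·5^3 + 3·5^2 + 3·5 + 2. Bump = 280712. G_4 = 280711.
G_4 = 280711. HB_6(280711) = 6^(6 + 1) + 3·6^3 + 3·6^2 + 3·6 + 1. Bump = 5765999. G_5 = 5765998.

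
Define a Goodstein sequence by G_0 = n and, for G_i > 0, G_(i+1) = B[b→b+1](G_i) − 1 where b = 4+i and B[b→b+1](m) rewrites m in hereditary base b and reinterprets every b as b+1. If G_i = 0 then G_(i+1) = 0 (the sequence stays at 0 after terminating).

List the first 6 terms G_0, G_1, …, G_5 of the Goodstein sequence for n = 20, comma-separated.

20, 29, 39, 51, 65, 81

G_0 = 20. HB_4(20) = 4^2 + 4. Bump = 30. G_1 = 29.
G_1 = 29. HB_5(29) = 5^2 + 4. Bump = 40. G_2 = 39.
G_2 = 39. HB_6(39) = 6^2 + 3. Bump = 52. G_3 = 51.
G_3 = 51. HB_7(51) = 7^2 + 2. Bump = 66. G_4 = 65.
G_4 = 65. HB_8(65) = 8^2 + 1. Bump = 82. G_5 = 81.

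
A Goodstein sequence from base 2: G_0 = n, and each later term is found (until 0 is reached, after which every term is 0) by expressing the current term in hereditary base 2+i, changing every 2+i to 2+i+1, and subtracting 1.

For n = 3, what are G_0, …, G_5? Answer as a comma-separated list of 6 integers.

3, 3, 3, 2, 1, 0

step 0: 3 = 2 + 1; sub 3 for 2: 3 + 1; = 4; G_1 = 4−1 = 3
step 1: 3 = 3; sub 4 for 3: 4; = 4; G_2 = 4−1 = 3
step 2: 3 = 3; sub 5 for 4: 3; = 3; G_3 = 3−1 = 2
step 3: 2 = 2; sub 6 for 5: 2; = 2; G_4 = 2−1 = 1
step 4: 1 = 1; sub 7 for 6: 1; = 1; G_5 = 1−1 = 0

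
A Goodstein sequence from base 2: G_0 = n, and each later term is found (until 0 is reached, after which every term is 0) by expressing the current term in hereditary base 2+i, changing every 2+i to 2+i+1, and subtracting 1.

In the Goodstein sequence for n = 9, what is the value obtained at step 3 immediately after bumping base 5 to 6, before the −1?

G_0 = 9. HB_2(9) = 2^(2 + 1) + 1. Bump = 82. G_1 = 81.
G_1 = 81. HB_3(81) = 3^(3 + 1). Bump = 1024. G_2 = 1023.
G_2 = 1023. HB_4(1023) = 3·4^4 + 3·4^3 + 3·4^2 + 3·4 + 3. Bump = 9843. G_3 = 9842.
G_3 = 9842. HB_5(9842) = 3·5^5 + 3·5^3 + 3·5^2 + 3·5 + 2. Bump = 140744. G_4 = 140743.

140744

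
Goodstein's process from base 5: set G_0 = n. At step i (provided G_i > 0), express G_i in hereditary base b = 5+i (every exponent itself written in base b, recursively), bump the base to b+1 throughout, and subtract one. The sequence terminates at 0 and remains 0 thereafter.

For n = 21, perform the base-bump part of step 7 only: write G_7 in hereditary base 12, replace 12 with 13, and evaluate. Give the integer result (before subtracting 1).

(0) 21|_5 = 4·5 + 1 ↦ 4·6 + 1|_6 = 25 ⇒ 24
(1) 24|_6 = 4·6 ↦ 4·7|_7 = 28 ⇒ 27
(2) 27|_7 = 3·7 + 6 ↦ 3·8 + 6|_8 = 30 ⇒ 29
(3) 29|_8 = 3·8 + 5 ↦ 3·9 + 5|_9 = 32 ⇒ 31
(4) 31|_9 = 3·9 + 4 ↦ 3·10 + 4|_10 = 34 ⇒ 33
(5) 33|_10 = 3·10 + 3 ↦ 3·11 + 3|_11 = 36 ⇒ 35
(6) 35|_11 = 3·11 + 2 ↦ 3·12 + 2|_12 = 38 ⇒ 37
(7) 37|_12 = 3·12 + 1 ↦ 3·13 + 1|_13 = 40 ⇒ 39

40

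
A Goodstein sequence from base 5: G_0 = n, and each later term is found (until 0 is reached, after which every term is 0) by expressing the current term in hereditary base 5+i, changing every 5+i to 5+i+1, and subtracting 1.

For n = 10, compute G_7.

11

G_0=10  [base 5] 2·5  →[5↦6]→  2·6 = 12  −1 ⇒ G_1=11
G_1=11  [base 6] 6 + 5  →[6↦7]→  7 + 5 = 12  −1 ⇒ G_2=11
G_2=11  [base 7] 7 + 4  →[7↦8]→  8 + 4 = 12  −1 ⇒ G_3=11
G_3=11  [base 8] 8 + 3  →[8↦9]→  9 + 3 = 12  −1 ⇒ G_4=11
G_4=11  [base 9] 9 + 2  →[9↦10]→  10 + 2 = 12  −1 ⇒ G_5=11
G_5=11  [base 10] 10 + 1  →[10↦11]→  11 + 1 = 12  −1 ⇒ G_6=11
G_6=11  [base 11] 11  →[11↦12]→  12 = 12  −1 ⇒ G_7=11
G_7=11  [base 12] 11  →[12↦13]→  11 = 11  −1 ⇒ G_8=10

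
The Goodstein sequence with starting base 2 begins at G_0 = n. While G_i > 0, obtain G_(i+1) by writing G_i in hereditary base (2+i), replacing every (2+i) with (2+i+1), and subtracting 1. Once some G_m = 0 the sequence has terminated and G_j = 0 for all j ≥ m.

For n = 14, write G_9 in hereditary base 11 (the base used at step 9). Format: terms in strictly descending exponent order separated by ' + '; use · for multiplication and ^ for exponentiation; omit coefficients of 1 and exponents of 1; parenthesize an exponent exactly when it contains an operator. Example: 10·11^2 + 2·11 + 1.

step 0: 14 = 2^(2 + 1) + 2^2 + 2; sub 3 for 2: 3^(3 + 1) + 3^3 + 3; = 111; G_1 = 111−1 = 110
step 1: 110 = 3^(3 + 1) + 3^3 + 2; sub 4 for 3: 4^(4 + 1) + 4^4 + 2; = 1282; G_2 = 1282−1 = 1281
step 2: 1281 = 4^(4 + 1) + 4^4 + 1; sub 5 for 4: 5^(5 + 1) + 5^5 + 1; = 18751; G_3 = 18751−1 = 18750
step 3: 18750 = 5^(5 + 1) + 5^5; sub 6 for 5: 6^(6 + 1) + 6^6; = 326592; G_4 = 326592−1 = 326591
step 4: 326591 = 6^(6 + 1) + 5·6^5 + 5·6^4 + 5·6^3 + 5·6^2 + 5·6 + 5; sub 7 for 6: 7^(7 + 1) + 5·7^5 + 5·7^4 + 5·7^3 + 5·7^2 + 5·7 + 5; = 5862841; G_5 = 5862841−1 = 5862840
step 5: 5862840 = 7^(7 + 1) + 5·7^5 + 5·7^4 + 5·7^3 + 5·7^2 + 5·7 + 4; sub 8 for 7: 8^(8 + 1) + 5·8^5 + 5·8^4 + 5·8^3 + 5·8^2 + 5·8 + 4; = 134404972; G_6 = 134404972−1 = 134404971
step 6: 134404971 = 8^(8 + 1) + 5·8^5 + 5·8^4 + 5·8^3 + 5·8^2 + 5·8 + 3; sub 9 for 8: 9^(9 + 1) + 5·9^5 + 5·9^4 + 5·9^3 + 5·9^2 + 5·9 + 3; = 3487116549; G_7 = 3487116549−1 = 3487116548
step 7: 3487116548 = 9^(9 + 1) + 5·9^5 + 5·9^4 + 5·9^3 + 5·9^2 + 5·9 + 2; sub 10 for 9: 10^(10 + 1) + 5·10^5 + 5·10^4 + 5·10^3 + 5·10^2 + 5·10 + 2; = 100000555552; G_8 = 100000555552−1 = 100000555551
step 8: 100000555551 = 10^(10 + 1) + 5·10^5 + 5·10^4 + 5·10^3 + 5·10^2 + 5·10 + 1; sub 11 for 10: 11^(11 + 1) + 5·11^5 + 5·11^4 + 5·11^3 + 5·11^2 + 5·11 + 1; = 3138429262497; G_9 = 3138429262497−1 = 3138429262496

11^(11 + 1) + 5·11^5 + 5·11^4 + 5·11^3 + 5·11^2 + 5·11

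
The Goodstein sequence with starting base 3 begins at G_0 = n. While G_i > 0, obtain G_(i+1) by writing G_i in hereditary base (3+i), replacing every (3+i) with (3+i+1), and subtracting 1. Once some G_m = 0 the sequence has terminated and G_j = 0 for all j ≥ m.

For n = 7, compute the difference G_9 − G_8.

-1

7 —HB3→ 2·3 + 1 —bump→ 2·4 + 1 = 9 —(−1)→ 8
8 —HB4→ 2·4 —bump→ 2·5 = 10 —(−1)→ 9
9 —HB5→ 5 + 4 —bump→ 6 + 4 = 10 —(−1)→ 9
9 —HB6→ 6 + 3 —bump→ 7 + 3 = 10 —(−1)→ 9
9 —HB7→ 7 + 2 —bump→ 8 + 2 = 10 —(−1)→ 9
9 —HB8→ 8 + 1 —bump→ 9 + 1 = 10 —(−1)→ 9
9 —HB9→ 9 —bump→ 10 = 10 —(−1)→ 9
9 —HB10→ 9 —bump→ 9 = 9 —(−1)→ 8
8 —HB11→ 8 —bump→ 8 = 8 —(−1)→ 7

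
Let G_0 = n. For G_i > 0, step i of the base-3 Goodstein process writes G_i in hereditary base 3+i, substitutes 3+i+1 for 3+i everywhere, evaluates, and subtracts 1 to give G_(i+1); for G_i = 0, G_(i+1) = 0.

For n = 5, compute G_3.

G_0=5  [base 3] 3 + 2  →[3↦4]→  4 + 2 = 6  −1 ⇒ G_1=5
G_1=5  [base 4] 4 + 1  →[4↦5]→  5 + 1 = 6  −1 ⇒ G_2=5
G_2=5  [base 5] 5  →[5↦6]→  6 = 6  −1 ⇒ G_3=5
G_3=5  [base 6] 5  →[6↦7]→  5 = 5  −1 ⇒ G_4=4

5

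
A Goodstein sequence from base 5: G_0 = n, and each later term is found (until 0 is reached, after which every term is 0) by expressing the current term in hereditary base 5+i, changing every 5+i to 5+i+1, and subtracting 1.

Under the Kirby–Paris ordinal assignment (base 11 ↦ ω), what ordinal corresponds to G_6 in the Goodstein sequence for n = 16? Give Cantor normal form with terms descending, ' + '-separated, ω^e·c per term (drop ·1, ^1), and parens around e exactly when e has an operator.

ω·2 + 2

G_0 = 16. HB_5(16) = 3·5 + 1. Bump = 19. G_1 = 18.
G_1 = 18. HB_6(18) = 3·6. Bump = 21. G_2 = 20.
G_2 = 20. HB_7(20) = 2·7 + 6. Bump = 22. G_3 = 21.
G_3 = 21. HB_8(21) = 2·8 + 5. Bump = 23. G_4 = 22.
G_4 = 22. HB_9(22) = 2·9 + 4. Bump = 24. G_5 = 23.
G_5 = 23. HB_10(23) = 2·10 + 3. Bump = 25. G_6 = 24.
G_6 = 24. HB_11(24) = 2·11 + 2. Bump = 26. G_7 = 25.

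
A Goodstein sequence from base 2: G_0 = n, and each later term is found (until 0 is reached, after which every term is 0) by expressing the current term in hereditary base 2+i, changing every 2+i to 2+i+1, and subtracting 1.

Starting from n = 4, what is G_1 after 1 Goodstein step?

26

i=0: 4 = 2^2 (b=2); 2→3: 3^3 = 27; 27−1 = 26
i=1: 26 = 2·3^2 + 2·3 + 2 (b=3); 3→4: 2·4^2 + 2·4 + 2 = 42; 42−1 = 41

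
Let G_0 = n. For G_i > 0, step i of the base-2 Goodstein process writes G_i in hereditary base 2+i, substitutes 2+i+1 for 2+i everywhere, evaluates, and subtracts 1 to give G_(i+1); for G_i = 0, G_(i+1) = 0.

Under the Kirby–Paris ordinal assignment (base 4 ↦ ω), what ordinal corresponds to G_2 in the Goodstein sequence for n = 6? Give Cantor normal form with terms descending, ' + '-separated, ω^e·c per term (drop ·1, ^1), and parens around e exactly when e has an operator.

[0] 6 ≡ 2^2 + 2 (base 2). Lift 3: 30. −1: 29.
[1] 29 ≡ 3^3 + 2 (base 3). Lift 4: 258. −1: 257.
[2] 257 ≡ 4^4 + 1 (base 4). Lift 5: 3126. −1: 3125.

ω^ω + 1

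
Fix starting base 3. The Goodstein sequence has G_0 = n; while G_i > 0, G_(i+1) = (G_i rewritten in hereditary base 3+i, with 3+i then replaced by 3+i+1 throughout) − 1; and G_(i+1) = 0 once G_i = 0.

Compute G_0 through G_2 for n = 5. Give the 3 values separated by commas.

5, 5, 5

i=0: 5 = 3 + 2 (b=3); 3→4: 4 + 2 = 6; 6−1 = 5
i=1: 5 = 4 + 1 (b=4); 4→5: 5 + 1 = 6; 6−1 = 5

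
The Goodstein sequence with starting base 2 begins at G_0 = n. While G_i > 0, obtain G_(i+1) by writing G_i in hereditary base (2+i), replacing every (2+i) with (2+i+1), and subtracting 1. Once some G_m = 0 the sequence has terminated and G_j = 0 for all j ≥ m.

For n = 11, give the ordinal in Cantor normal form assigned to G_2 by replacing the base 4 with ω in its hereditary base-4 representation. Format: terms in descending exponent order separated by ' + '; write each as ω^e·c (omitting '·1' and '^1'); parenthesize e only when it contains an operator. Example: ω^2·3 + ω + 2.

G_0=11  [base 2] 2^(2 + 1) + 2 + 1  →[2↦3]→  3^(3 + 1) + 3 + 1 = 85  −1 ⇒ G_1=84
G_1=84  [base 3] 3^(3 + 1) + 3  →[3↦4]→  4^(4 + 1) + 4 = 1028  −1 ⇒ G_2=1027
G_2=1027  [base 4] 4^(4 + 1) + 3  →[4↦5]→  5^(5 + 1) + 3 = 15628  −1 ⇒ G_3=15627

ω^(ω + 1) + 3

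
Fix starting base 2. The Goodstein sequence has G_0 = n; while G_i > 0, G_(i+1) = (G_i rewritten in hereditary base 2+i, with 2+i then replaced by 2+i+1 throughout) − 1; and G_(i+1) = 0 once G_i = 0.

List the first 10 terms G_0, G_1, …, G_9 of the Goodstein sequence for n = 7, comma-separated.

(0) 7|_2 = 2^2 + 2 + 1 ↦ 3^3 + 3 + 1|_3 = 31 ⇒ 30
(1) 30|_3 = 3^3 + 3 ↦ 4^4 + 4|_4 = 260 ⇒ 259
(2) 259|_4 = 4^4 + 3 ↦ 5^5 + 3|_5 = 3128 ⇒ 3127
(3) 3127|_5 = 5^5 + 2 ↦ 6^6 + 2|_6 = 46658 ⇒ 46657
(4) 46657|_6 = 6^6 + 1 ↦ 7^7 + 1|_7 = 823544 ⇒ 823543
(5) 823543|_7 = 7^7 ↦ 8^8|_8 = 16777216 ⇒ 16777215
(6) 16777215|_8 = 7·8^7 + 7·8^6 + 7·8^5 + 7·8^4 + 7·8^3 + 7·8^2 + 7·8 + 7 ↦ 7·9^7 + 7·9^6 + 7·9^5 + 7·9^4 + 7·9^3 + 7·9^2 + 7·9 + 7|_9 = 37665880 ⇒ 37665879
(7) 37665879|_9 = 7·9^7 + 7·9^6 + 7·9^5 + 7·9^4 + 7·9^3 + 7·9^2 + 7·9 + 6 ↦ 7·10^7 + 7·10^6 + 7·10^5 + 7·10^4 + 7·10^3 + 7·10^2 + 7·10 + 6|_10 = 77777776 ⇒ 77777775
(8) 77777775|_10 = 7·10^7 + 7·10^6 + 7·10^5 + 7·10^4 + 7·10^3 + 7·10^2 + 7·10 + 5 ↦ 7·11^7 + 7·11^6 + 7·11^5 + 7·11^4 + 7·11^3 + 7·11^2 + 7·11 + 5|_11 = 150051214 ⇒ 150051213

7, 30, 259, 3127, 46657, 823543, 16777215, 37665879, 77777775, 150051213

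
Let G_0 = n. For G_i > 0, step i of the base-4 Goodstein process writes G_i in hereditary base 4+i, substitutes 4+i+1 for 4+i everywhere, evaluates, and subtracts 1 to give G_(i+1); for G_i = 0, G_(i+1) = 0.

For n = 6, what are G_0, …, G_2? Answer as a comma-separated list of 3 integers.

6, 6, 6

i=0: 6 = 4 + 2 (b=4); 4→5: 5 + 2 = 7; 7−1 = 6
i=1: 6 = 5 + 1 (b=5); 5→6: 6 + 1 = 7; 7−1 = 6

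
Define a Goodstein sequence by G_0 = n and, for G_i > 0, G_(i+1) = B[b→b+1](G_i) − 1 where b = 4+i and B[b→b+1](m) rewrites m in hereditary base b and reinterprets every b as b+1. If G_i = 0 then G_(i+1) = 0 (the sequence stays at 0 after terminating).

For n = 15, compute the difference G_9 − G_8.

1

(0) 15|_4 = 3·4 + 3 ↦ 3·5 + 3|_5 = 18 ⇒ 17
(1) 17|_5 = 3·5 + 2 ↦ 3·6 + 2|_6 = 20 ⇒ 19
(2) 19|_6 = 3·6 + 1 ↦ 3·7 + 1|_7 = 22 ⇒ 21
(3) 21|_7 = 3·7 ↦ 3·8|_8 = 24 ⇒ 23
(4) 23|_8 = 2·8 + 7 ↦ 2·9 + 7|_9 = 25 ⇒ 24
(5) 24|_9 = 2·9 + 6 ↦ 2·10 + 6|_10 = 26 ⇒ 25
(6) 25|_10 = 2·10 + 5 ↦ 2·11 + 5|_11 = 27 ⇒ 26
(7) 26|_11 = 2·11 + 4 ↦ 2·12 + 4|_12 = 28 ⇒ 27
(8) 27|_12 = 2·12 + 3 ↦ 2·13 + 3|_13 = 29 ⇒ 28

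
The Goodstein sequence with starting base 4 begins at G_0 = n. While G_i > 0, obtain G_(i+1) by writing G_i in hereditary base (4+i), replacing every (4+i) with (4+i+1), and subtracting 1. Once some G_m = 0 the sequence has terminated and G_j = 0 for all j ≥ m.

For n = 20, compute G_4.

(0) 20|_4 = 4^2 + 4 ↦ 5^2 + 5|_5 = 30 ⇒ 29
(1) 29|_5 = 5^2 + 4 ↦ 6^2 + 4|_6 = 40 ⇒ 39
(2) 39|_6 = 6^2 + 3 ↦ 7^2 + 3|_7 = 52 ⇒ 51
(3) 51|_7 = 7^2 + 2 ↦ 8^2 + 2|_8 = 66 ⇒ 65

65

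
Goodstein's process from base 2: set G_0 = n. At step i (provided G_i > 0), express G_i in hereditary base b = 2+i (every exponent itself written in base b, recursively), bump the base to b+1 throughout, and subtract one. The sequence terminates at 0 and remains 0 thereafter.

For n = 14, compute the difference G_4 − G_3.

307841

14 —HB2→ 2^(2 + 1) + 2^2 + 2 —bump→ 3^(3 + 1) + 3^3 + 3 = 111 —(−1)→ 110
110 —HB3→ 3^(3 + 1) + 3^3 + 2 —bump→ 4^(4 + 1) + 4^4 + 2 = 1282 —(−1)→ 1281
1281 —HB4→ 4^(4 + 1) + 4^4 + 1 —bump→ 5^(5 + 1) + 5^5 + 1 = 18751 —(−1)→ 18750
18750 —HB5→ 5^(5 + 1) + 5^5 —bump→ 6^(6 + 1) + 6^6 = 326592 —(−1)→ 326591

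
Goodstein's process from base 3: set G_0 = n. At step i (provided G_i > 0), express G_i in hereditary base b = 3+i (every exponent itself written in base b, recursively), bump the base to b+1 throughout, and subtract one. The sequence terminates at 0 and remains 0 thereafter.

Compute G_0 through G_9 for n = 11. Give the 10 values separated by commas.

11, 17, 25, 35, 39, 43, 47, 51, 55, 59

11 —HB3→ 3^2 + 2 —bump→ 4^2 + 2 = 18 —(−1)→ 17
17 —HB4→ 4^2 + 1 —bump→ 5^2 + 1 = 26 —(−1)→ 25
25 —HB5→ 5^2 —bump→ 6^2 = 36 —(−1)→ 35
35 —HB6→ 5·6 + 5 —bump→ 5·7 + 5 = 40 —(−1)→ 39
39 —HB7→ 5·7 + 4 —bump→ 5·8 + 4 = 44 —(−1)→ 43
43 —HB8→ 5·8 + 3 —bump→ 5·9 + 3 = 48 —(−1)→ 47
47 —HB9→ 5·9 + 2 —bump→ 5·10 + 2 = 52 —(−1)→ 51
51 —HB10→ 5·10 + 1 —bump→ 5·11 + 1 = 56 —(−1)→ 55
55 —HB11→ 5·11 —bump→ 5·12 = 60 —(−1)→ 59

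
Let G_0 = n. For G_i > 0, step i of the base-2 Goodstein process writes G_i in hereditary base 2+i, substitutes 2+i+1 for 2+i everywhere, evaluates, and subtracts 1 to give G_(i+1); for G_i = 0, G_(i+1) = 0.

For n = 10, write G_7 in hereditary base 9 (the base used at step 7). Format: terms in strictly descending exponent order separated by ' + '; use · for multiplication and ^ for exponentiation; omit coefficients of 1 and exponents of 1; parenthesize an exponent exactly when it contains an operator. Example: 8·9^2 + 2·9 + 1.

5·9^9 + 5·9^5 + 5·9^4 + 5·9^3 + 5·9^2 + 5·9 + 2

(0) 10|_2 = 2^(2 + 1) + 2 ↦ 3^(3 + 1) + 3|_3 = 84 ⇒ 83
(1) 83|_3 = 3^(3 + 1) + 2 ↦ 4^(4 + 1) + 2|_4 = 1026 ⇒ 1025
(2) 1025|_4 = 4^(4 + 1) + 1 ↦ 5^(5 + 1) + 1|_5 = 15626 ⇒ 15625
(3) 15625|_5 = 5^(5 + 1) ↦ 6^(6 + 1)|_6 = 279936 ⇒ 279935
(4) 279935|_6 = 5·6^6 + 5·6^5 + 5·6^4 + 5·6^3 + 5·6^2 + 5·6 + 5 ↦ 5·7^7 + 5·7^5 + 5·7^4 + 5·7^3 + 5·7^2 + 5·7 + 5|_7 = 4215755 ⇒ 4215754
(5) 4215754|_7 = 5·7^7 + 5·7^5 + 5·7^4 + 5·7^3 + 5·7^2 + 5·7 + 4 ↦ 5·8^8 + 5·8^5 + 5·8^4 + 5·8^3 + 5·8^2 + 5·8 + 4|_8 = 84073324 ⇒ 84073323
(6) 84073323|_8 = 5·8^8 + 5·8^5 + 5·8^4 + 5·8^3 + 5·8^2 + 5·8 + 3 ↦ 5·9^9 + 5·9^5 + 5·9^4 + 5·9^3 + 5·9^2 + 5·9 + 3|_9 = 1937434593 ⇒ 1937434592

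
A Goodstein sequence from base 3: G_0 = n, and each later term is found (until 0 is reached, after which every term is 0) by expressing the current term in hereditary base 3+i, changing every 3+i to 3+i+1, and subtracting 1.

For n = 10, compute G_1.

16

G_0=10  [base 3] 3^2 + 1  →[3↦4]→  4^2 + 1 = 17  −1 ⇒ G_1=16
G_1=16  [base 4] 4^2  →[4↦5]→  5^2 = 25  −1 ⇒ G_2=24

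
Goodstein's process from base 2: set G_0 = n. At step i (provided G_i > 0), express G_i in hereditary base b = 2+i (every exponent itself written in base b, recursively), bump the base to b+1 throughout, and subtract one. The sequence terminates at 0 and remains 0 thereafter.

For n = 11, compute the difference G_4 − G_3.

264310

[0] 11 ≡ 2^(2 + 1) + 2 + 1 (base 2). Lift 3: 85. −1: 84.
[1] 84 ≡ 3^(3 + 1) + 3 (base 3). Lift 4: 1028. −1: 1027.
[2] 1027 ≡ 4^(4 + 1) + 3 (base 4). Lift 5: 15628. −1: 15627.
[3] 15627 ≡ 5^(5 + 1) + 2 (base 5). Lift 6: 279938. −1: 279937.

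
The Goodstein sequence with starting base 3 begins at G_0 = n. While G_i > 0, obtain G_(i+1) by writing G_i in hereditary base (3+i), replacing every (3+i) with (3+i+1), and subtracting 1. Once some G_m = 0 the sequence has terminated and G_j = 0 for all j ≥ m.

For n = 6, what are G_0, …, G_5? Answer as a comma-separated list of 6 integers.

6, 7, 7, 7, 7, 7

step 0: 6 = 2·3; sub 4 for 3: 2·4; = 8; G_1 = 8−1 = 7
step 1: 7 = 4 + 3; sub 5 for 4: 5 + 3; = 8; G_2 = 8−1 = 7
step 2: 7 = 5 + 2; sub 6 for 5: 6 + 2; = 8; G_3 = 8−1 = 7
step 3: 7 = 6 + 1; sub 7 for 6: 7 + 1; = 8; G_4 = 8−1 = 7
step 4: 7 = 7; sub 8 for 7: 8; = 8; G_5 = 8−1 = 7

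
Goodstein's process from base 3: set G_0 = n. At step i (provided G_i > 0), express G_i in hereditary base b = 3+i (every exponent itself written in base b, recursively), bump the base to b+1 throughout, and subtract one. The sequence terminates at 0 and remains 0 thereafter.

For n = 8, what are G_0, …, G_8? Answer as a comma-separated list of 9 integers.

G_0 = 8. HB_3(8) = 2·3 + 2. Bump = 10. G_1 = 9.
G_1 = 9. HB_4(9) = 2·4 + 1. Bump = 11. G_2 = 10.
G_2 = 10. HB_5(10) = 2·5. Bump = 12. G_3 = 11.
G_3 = 11. HB_6(11) = 6 + 5. Bump = 12. G_4 = 11.
G_4 = 11. HB_7(11) = 7 + 4. Bump = 12. G_5 = 11.
G_5 = 11. HB_8(11) = 8 + 3. Bump = 12. G_6 = 11.
G_6 = 11. HB_9(11) = 9 + 2. Bump = 12. G_7 = 11.
G_7 = 11. HB_10(11) = 10 + 1. Bump = 12. G_8 = 11.

8, 9, 10, 11, 11, 11, 11, 11, 11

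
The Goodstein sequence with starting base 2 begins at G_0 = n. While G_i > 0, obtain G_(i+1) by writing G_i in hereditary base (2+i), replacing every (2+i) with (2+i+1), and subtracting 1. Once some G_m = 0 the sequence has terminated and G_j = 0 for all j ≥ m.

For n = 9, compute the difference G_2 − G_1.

(0) 9|_2 = 2^(2 + 1) + 1 ↦ 3^(3 + 1) + 1|_3 = 82 ⇒ 81
(1) 81|_3 = 3^(3 + 1) ↦ 4^(4 + 1)|_4 = 1024 ⇒ 1023

942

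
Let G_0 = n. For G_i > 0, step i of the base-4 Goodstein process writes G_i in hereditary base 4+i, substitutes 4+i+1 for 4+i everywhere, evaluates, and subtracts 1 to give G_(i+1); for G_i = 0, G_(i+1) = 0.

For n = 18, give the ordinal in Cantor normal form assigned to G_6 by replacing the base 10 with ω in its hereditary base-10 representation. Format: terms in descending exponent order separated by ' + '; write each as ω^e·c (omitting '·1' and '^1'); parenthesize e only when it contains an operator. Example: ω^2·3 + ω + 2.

step 0: 18 = 4^2 + 2; sub 5 for 4: 5^2 + 2; = 27; G_1 = 27−1 = 26
step 1: 26 = 5^2 + 1; sub 6 for 5: 6^2 + 1; = 37; G_2 = 37−1 = 36
step 2: 36 = 6^2; sub 7 for 6: 7^2; = 49; G_3 = 49−1 = 48
step 3: 48 = 6·7 + 6; sub 8 for 7: 6·8 + 6; = 54; G_4 = 54−1 = 53
step 4: 53 = 6·8 + 5; sub 9 for 8: 6·9 + 5; = 59; G_5 = 59−1 = 58
step 5: 58 = 6·9 + 4; sub 10 for 9: 6·10 + 4; = 64; G_6 = 64−1 = 63

ω·6 + 3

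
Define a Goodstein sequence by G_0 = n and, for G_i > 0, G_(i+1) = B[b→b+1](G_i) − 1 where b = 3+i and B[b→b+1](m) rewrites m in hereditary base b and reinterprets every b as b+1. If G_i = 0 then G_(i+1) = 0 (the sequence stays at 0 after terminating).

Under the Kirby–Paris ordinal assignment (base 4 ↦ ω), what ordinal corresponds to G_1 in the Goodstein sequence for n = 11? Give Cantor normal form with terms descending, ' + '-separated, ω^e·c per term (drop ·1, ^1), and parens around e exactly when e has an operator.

ω^2 + 1

G_0=11  [base 3] 3^2 + 2  →[3↦4]→  4^2 + 2 = 18  −1 ⇒ G_1=17
G_1=17  [base 4] 4^2 + 1  →[4↦5]→  5^2 + 1 = 26  −1 ⇒ G_2=25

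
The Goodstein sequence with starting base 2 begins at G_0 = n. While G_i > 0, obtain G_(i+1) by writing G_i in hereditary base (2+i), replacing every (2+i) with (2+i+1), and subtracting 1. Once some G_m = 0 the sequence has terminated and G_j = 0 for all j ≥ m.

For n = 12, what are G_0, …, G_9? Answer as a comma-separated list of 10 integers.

base 2: 12 = 2^(2 + 1) + 2^2; at 3: 3^(3 + 1) + 3^3 = 108; next = 107
base 3: 107 = 3^(3 + 1) + 2·3^2 + 2·3 + 2; at 4: 4^(4 + 1) + 2·4^2 + 2·4 + 2 = 1066; next = 1065
base 4: 1065 = 4^(4 + 1) + 2·4^2 + 2·4 + 1; at 5: 5^(5 + 1) + 2·5^2 + 2·5 + 1 = 15686; next = 15685
base 5: 15685 = 5^(5 + 1) + 2·5^2 + 2·5; at 6: 6^(6 + 1) + 2·6^2 + 2·6 = 280020; next = 280019
base 6: 280019 = 6^(6 + 1) + 2·6^2 + 6 + 5; at 7: 7^(7 + 1) + 2·7^2 + 7 + 5 = 5764911; next = 5764910
base 7: 5764910 = 7^(7 + 1) + 2·7^2 + 7 + 4; at 8: 8^(8 + 1) + 2·8^2 + 8 + 4 = 134217868; next = 134217867
base 8: 134217867 = 8^(8 + 1) + 2·8^2 + 8 + 3; at 9: 9^(9 + 1) + 2·9^2 + 9 + 3 = 3486784575; next = 3486784574
base 9: 3486784574 = 9^(9 + 1) + 2·9^2 + 9 + 2; at 10: 10^(10 + 1) + 2·10^2 + 10 + 2 = 100000000212; next = 100000000211
base 10: 100000000211 = 10^(10 + 1) + 2·10^2 + 10 + 1; at 11: 11^(11 + 1) + 2·11^2 + 11 + 1 = 3138428376975; next = 3138428376974

12, 107, 1065, 15685, 280019, 5764910, 134217867, 3486784574, 100000000211, 3138428376974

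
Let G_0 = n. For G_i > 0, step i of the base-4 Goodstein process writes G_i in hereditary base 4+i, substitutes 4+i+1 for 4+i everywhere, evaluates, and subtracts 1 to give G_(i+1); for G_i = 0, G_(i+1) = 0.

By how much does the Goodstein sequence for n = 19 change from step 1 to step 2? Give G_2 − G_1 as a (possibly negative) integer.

10

base 4: 19 = 4^2 + 3; at 5: 5^2 + 3 = 28; next = 27
base 5: 27 = 5^2 + 2; at 6: 6^2 + 2 = 38; next = 37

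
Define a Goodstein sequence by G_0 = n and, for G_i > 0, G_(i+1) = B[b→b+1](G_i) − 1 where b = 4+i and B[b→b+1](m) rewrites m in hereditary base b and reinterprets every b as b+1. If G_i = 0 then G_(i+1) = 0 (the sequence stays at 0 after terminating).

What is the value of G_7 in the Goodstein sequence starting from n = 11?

G_0=11  [base 4] 2·4 + 3  →[4↦5]→  2·5 + 3 = 13  −1 ⇒ G_1=12
G_1=12  [base 5] 2·5 + 2  →[5↦6]→  2·6 + 2 = 14  −1 ⇒ G_2=13
G_2=13  [base 6] 2·6 + 1  →[6↦7]→  2·7 + 1 = 15  −1 ⇒ G_3=14
G_3=14  [base 7] 2·7  →[7↦8]→  2·8 = 16  −1 ⇒ G_4=15
G_4=15  [base 8] 8 + 7  →[8↦9]→  9 + 7 = 16  −1 ⇒ G_5=15
G_5=15  [base 9] 9 + 6  →[9↦10]→  10 + 6 = 16  −1 ⇒ G_6=15
G_6=15  [base 10] 10 + 5  →[10↦11]→  11 + 5 = 16  −1 ⇒ G_7=15
G_7=15  [base 11] 11 + 4  →[11↦12]→  12 + 4 = 16  −1 ⇒ G_8=15

15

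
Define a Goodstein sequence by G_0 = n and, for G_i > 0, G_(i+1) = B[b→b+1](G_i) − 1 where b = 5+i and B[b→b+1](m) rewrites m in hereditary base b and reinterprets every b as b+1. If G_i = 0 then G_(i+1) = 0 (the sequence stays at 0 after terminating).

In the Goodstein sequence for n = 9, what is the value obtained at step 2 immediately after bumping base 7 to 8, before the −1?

10

step 0: 9 = 5 + 4; sub 6 for 5: 6 + 4; = 10; G_1 = 10−1 = 9
step 1: 9 = 6 + 3; sub 7 for 6: 7 + 3; = 10; G_2 = 10−1 = 9
step 2: 9 = 7 + 2; sub 8 for 7: 8 + 2; = 10; G_3 = 10−1 = 9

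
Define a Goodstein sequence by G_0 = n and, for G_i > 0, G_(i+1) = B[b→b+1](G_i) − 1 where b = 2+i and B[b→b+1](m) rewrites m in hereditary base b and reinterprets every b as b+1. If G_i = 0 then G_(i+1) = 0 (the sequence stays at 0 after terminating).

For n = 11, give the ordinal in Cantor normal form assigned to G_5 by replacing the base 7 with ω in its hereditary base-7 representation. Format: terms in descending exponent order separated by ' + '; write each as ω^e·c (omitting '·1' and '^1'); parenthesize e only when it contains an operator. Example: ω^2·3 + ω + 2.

i=0: 11 = 2^(2 + 1) + 2 + 1 (b=2); 2→3: 3^(3 + 1) + 3 + 1 = 85; 85−1 = 84
i=1: 84 = 3^(3 + 1) + 3 (b=3); 3→4: 4^(4 + 1) + 4 = 1028; 1028−1 = 1027
i=2: 1027 = 4^(4 + 1) + 3 (b=4); 4→5: 5^(5 + 1) + 3 = 15628; 15628−1 = 15627
i=3: 15627 = 5^(5 + 1) + 2 (b=5); 5→6: 6^(6 + 1) + 2 = 279938; 279938−1 = 279937
i=4: 279937 = 6^(6 + 1) + 1 (b=6); 6→7: 7^(7 + 1) + 1 = 5764802; 5764802−1 = 5764801

ω^(ω + 1)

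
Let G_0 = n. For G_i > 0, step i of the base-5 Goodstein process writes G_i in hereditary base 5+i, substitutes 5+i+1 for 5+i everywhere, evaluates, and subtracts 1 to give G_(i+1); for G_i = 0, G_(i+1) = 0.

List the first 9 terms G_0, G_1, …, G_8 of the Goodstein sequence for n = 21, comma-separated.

21, 24, 27, 29, 31, 33, 35, 37, 39

G_0=21  [base 5] 4·5 + 1  →[5↦6]→  4·6 + 1 = 25  −1 ⇒ G_1=24
G_1=24  [base 6] 4·6  →[6↦7]→  4·7 = 28  −1 ⇒ G_2=27
G_2=27  [base 7] 3·7 + 6  →[7↦8]→  3·8 + 6 = 30  −1 ⇒ G_3=29
G_3=29  [base 8] 3·8 + 5  →[8↦9]→  3·9 + 5 = 32  −1 ⇒ G_4=31
G_4=31  [base 9] 3·9 + 4  →[9↦10]→  3·10 + 4 = 34  −1 ⇒ G_5=33
G_5=33  [base 10] 3·10 + 3  →[10↦11]→  3·11 + 3 = 36  −1 ⇒ G_6=35
G_6=35  [base 11] 3·11 + 2  →[11↦12]→  3·12 + 2 = 38  −1 ⇒ G_7=37
G_7=37  [base 12] 3·12 + 1  →[12↦13]→  3·13 + 1 = 40  −1 ⇒ G_8=39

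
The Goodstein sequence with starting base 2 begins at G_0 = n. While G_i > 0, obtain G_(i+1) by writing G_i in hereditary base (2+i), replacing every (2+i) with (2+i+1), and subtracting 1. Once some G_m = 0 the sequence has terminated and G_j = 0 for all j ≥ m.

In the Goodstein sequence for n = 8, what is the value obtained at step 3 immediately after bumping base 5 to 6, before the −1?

8 —HB2→ 2^(2 + 1) —bump→ 3^(3 + 1) = 81 —(−1)→ 80
80 —HB3→ 2·3^3 + 2·3^2 + 2·3 + 2 —bump→ 2·4^4 + 2·4^2 + 2·4 + 2 = 554 —(−1)→ 553
553 —HB4→ 2·4^4 + 2·4^2 + 2·4 + 1 —bump→ 2·5^5 + 2·5^2 + 2·5 + 1 = 6311 —(−1)→ 6310
6310 —HB5→ 2·5^5 + 2·5^2 + 2·5 —bump→ 2·6^6 + 2·6^2 + 2·6 = 93396 —(−1)→ 93395

93396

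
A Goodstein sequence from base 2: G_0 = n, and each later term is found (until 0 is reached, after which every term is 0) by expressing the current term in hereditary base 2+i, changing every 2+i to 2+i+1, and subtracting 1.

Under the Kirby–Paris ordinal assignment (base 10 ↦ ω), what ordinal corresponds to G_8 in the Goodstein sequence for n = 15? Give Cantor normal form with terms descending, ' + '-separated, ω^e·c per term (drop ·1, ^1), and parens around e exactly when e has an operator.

ω^(ω + 1) + ω^7·7 + ω^6·7 + ω^5·7 + ω^4·7 + ω^3·7 + ω^2·7 + ω·7 + 5

[0] 15 ≡ 2^(2 + 1) + 2^2 + 2 + 1 (base 2). Lift 3: 112. −1: 111.
[1] 111 ≡ 3^(3 + 1) + 3^3 + 3 (base 3). Lift 4: 1284. −1: 1283.
[2] 1283 ≡ 4^(4 + 1) + 4^4 + 3 (base 4). Lift 5: 18753. −1: 18752.
[3] 18752 ≡ 5^(5 + 1) + 5^5 + 2 (base 5). Lift 6: 326594. −1: 326593.
[4] 326593 ≡ 6^(6 + 1) + 6^6 + 1 (base 6). Lift 7: 6588345. −1: 6588344.
[5] 6588344 ≡ 7^(7 + 1) + 7^7 (base 7). Lift 8: 150994944. −1: 150994943.
[6] 150994943 ≡ 8^(8 + 1) + 7·8^7 + 7·8^6 + 7·8^5 + 7·8^4 + 7·8^3 + 7·8^2 + 7·8 + 7 (base 8). Lift 9: 3524450281. −1: 3524450280.
[7] 3524450280 ≡ 9^(9 + 1) + 7·9^7 + 7·9^6 + 7·9^5 + 7·9^4 + 7·9^3 + 7·9^2 + 7·9 + 6 (base 9). Lift 10: 100077777776. −1: 100077777775.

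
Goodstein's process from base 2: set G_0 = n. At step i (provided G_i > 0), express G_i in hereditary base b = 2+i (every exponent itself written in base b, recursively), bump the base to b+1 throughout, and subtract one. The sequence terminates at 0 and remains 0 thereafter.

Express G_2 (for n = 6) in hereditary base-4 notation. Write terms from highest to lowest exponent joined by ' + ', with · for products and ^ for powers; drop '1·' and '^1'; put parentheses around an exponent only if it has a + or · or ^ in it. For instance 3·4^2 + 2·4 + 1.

4^4 + 1

6 —HB2→ 2^2 + 2 —bump→ 3^3 + 3 = 30 —(−1)→ 29
29 —HB3→ 3^3 + 2 —bump→ 4^4 + 2 = 258 —(−1)→ 257
257 —HB4→ 4^4 + 1 —bump→ 5^5 + 1 = 3126 —(−1)→ 3125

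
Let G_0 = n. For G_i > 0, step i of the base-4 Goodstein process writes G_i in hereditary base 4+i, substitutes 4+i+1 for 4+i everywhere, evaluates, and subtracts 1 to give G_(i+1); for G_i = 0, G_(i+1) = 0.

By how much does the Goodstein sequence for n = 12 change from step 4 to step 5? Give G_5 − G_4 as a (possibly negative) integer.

step 0: 12 = 3·4; sub 5 for 4: 3·5; = 15; G_1 = 15−1 = 14
step 1: 14 = 2·5 + 4; sub 6 for 5: 2·6 + 4; = 16; G_2 = 16−1 = 15
step 2: 15 = 2·6 + 3; sub 7 for 6: 2·7 + 3; = 17; G_3 = 17−1 = 16
step 3: 16 = 2·7 + 2; sub 8 for 7: 2·8 + 2; = 18; G_4 = 18−1 = 17
step 4: 17 = 2·8 + 1; sub 9 for 8: 2·9 + 1; = 19; G_5 = 19−1 = 18

1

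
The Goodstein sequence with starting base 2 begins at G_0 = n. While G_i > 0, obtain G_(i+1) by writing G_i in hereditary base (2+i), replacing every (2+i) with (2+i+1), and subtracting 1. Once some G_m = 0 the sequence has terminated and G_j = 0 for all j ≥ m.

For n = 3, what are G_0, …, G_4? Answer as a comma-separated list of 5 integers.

3, 3, 3, 2, 1

3 —HB2→ 2 + 1 —bump→ 3 + 1 = 4 —(−1)→ 3
3 —HB3→ 3 —bump→ 4 = 4 —(−1)→ 3
3 —HB4→ 3 —bump→ 3 = 3 —(−1)→ 2
2 —HB5→ 2 —bump→ 2 = 2 —(−1)→ 1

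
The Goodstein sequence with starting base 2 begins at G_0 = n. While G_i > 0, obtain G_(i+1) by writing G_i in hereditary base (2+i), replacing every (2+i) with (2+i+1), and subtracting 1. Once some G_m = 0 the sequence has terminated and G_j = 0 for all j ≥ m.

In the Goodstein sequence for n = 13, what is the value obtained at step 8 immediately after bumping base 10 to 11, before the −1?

(0) 13|_2 = 2^(2 + 1) + 2^2 + 1 ↦ 3^(3 + 1) + 3^3 + 1|_3 = 109 ⇒ 108
(1) 108|_3 = 3^(3 + 1) + 3^3 ↦ 4^(4 + 1) + 4^4|_4 = 1280 ⇒ 1279
(2) 1279|_4 = 4^(4 + 1) + 3·4^3 + 3·4^2 + 3·4 + 3 ↦ 5^(5 + 1) + 3·5^3 + 3·5^2 + 3·5 + 3|_5 = 16093 ⇒ 16092
(3) 16092|_5 = 5^(5 + 1) + 3·5^3 + 3·5^2 + 3·5 + 2 ↦ 6^(6 + 1) + 3·6^3 + 3·6^2 + 3·6 + 2|_6 = 280712 ⇒ 280711
(4) 280711|_6 = 6^(6 + 1) + 3·6^3 + 3·6^2 + 3·6 + 1 ↦ 7^(7 + 1) + 3·7^3 + 3·7^2 + 3·7 + 1|_7 = 5765999 ⇒ 5765998
(5) 5765998|_7 = 7^(7 + 1) + 3·7^3 + 3·7^2 + 3·7 ↦ 8^(8 + 1) + 3·8^3 + 3·8^2 + 3·8|_8 = 134219480 ⇒ 134219479
(6) 134219479|_8 = 8^(8 + 1) + 3·8^3 + 3·8^2 + 2·8 + 7 ↦ 9^(9 + 1) + 3·9^3 + 3·9^2 + 2·9 + 7|_9 = 3486786856 ⇒ 3486786855
(7) 3486786855|_9 = 9^(9 + 1) + 3·9^3 + 3·9^2 + 2·9 + 6 ↦ 10^(10 + 1) + 3·10^3 + 3·10^2 + 2·10 + 6|_10 = 100000003326 ⇒ 100000003325
(8) 100000003325|_10 = 10^(10 + 1) + 3·10^3 + 3·10^2 + 2·10 + 5 ↦ 11^(11 + 1) + 3·11^3 + 3·11^2 + 2·11 + 5|_11 = 3138428381104 ⇒ 3138428381103

3138428381104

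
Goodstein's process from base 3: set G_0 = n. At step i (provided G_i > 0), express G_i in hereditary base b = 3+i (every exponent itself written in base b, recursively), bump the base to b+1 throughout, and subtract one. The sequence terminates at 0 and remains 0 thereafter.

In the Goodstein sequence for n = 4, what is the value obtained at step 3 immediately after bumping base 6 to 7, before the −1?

G_0=4  [base 3] 3 + 1  →[3↦4]→  4 + 1 = 5  −1 ⇒ G_1=4
G_1=4  [base 4] 4  →[4↦5]→  5 = 5  −1 ⇒ G_2=4
G_2=4  [base 5] 4  →[5↦6]→  4 = 4  −1 ⇒ G_3=3

3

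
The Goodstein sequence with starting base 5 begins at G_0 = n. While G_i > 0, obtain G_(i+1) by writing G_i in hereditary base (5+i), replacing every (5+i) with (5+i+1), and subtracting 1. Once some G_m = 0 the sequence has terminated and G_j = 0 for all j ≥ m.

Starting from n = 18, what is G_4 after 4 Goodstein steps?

26

G_0 = 18. HB_5(18) = 3·5 + 3. Bump = 21. G_1 = 20.
G_1 = 20. HB_6(20) = 3·6 + 2. Bump = 23. G_2 = 22.
G_2 = 22. HB_7(22) = 3·7 + 1. Bump = 25. G_3 = 24.
G_3 = 24. HB_8(24) = 3·8. Bump = 27. G_4 = 26.
G_4 = 26. HB_9(26) = 2·9 + 8. Bump = 28. G_5 = 27.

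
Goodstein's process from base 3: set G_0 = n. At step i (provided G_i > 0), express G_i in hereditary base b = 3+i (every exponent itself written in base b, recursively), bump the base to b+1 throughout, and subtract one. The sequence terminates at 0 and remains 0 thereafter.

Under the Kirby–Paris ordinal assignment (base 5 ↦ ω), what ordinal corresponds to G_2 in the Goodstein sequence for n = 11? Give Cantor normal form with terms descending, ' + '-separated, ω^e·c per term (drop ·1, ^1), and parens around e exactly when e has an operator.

base 3: 11 = 3^2 + 2; at 4: 4^2 + 2 = 18; next = 17
base 4: 17 = 4^2 + 1; at 5: 5^2 + 1 = 26; next = 25
base 5: 25 = 5^2; at 6: 6^2 = 36; next = 35

ω^2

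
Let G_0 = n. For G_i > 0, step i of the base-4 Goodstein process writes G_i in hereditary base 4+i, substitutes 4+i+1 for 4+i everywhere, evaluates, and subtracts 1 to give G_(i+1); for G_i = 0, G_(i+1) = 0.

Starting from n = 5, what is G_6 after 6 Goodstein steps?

1

step 0: 5 = 4 + 1; sub 5 for 4: 5 + 1; = 6; G_1 = 6−1 = 5
step 1: 5 = 5; sub 6 for 5: 6; = 6; G_2 = 6−1 = 5
step 2: 5 = 5; sub 7 for 6: 5; = 5; G_3 = 5−1 = 4
step 3: 4 = 4; sub 8 for 7: 4; = 4; G_4 = 4−1 = 3
step 4: 3 = 3; sub 9 for 8: 3; = 3; G_5 = 3−1 = 2
step 5: 2 = 2; sub 10 for 9: 2; = 2; G_6 = 2−1 = 1
step 6: 1 = 1; sub 11 for 10: 1; = 1; G_7 = 1−1 = 0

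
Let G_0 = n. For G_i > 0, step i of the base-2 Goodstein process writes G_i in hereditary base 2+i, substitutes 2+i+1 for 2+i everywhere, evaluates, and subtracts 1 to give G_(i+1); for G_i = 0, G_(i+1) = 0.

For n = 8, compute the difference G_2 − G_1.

G_0=8  [base 2] 2^(2 + 1)  →[2↦3]→  3^(3 + 1) = 81  −1 ⇒ G_1=80
G_1=80  [base 3] 2·3^3 + 2·3^2 + 2·3 + 2  →[3↦4]→  2·4^4 + 2·4^2 + 2·4 + 2 = 554  −1 ⇒ G_2=553

473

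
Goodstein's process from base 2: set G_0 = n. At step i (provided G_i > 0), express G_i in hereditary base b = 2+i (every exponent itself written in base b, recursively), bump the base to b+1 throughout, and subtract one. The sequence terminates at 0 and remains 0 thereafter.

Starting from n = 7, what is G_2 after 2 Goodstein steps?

259

G_0 = 7. HB_2(7) = 2^2 + 2 + 1. Bump = 31. G_1 = 30.
G_1 = 30. HB_3(30) = 3^3 + 3. Bump = 260. G_2 = 259.
G_2 = 259. HB_4(259) = 4^4 + 3. Bump = 3128. G_3 = 3127.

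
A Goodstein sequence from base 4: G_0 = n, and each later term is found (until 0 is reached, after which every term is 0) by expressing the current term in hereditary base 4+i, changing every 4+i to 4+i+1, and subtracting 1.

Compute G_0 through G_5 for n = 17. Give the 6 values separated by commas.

(0) 17|_4 = 4^2 + 1 ↦ 5^2 + 1|_5 = 26 ⇒ 25
(1) 25|_5 = 5^2 ↦ 6^2|_6 = 36 ⇒ 35
(2) 35|_6 = 5·6 + 5 ↦ 5·7 + 5|_7 = 40 ⇒ 39
(3) 39|_7 = 5·7 + 4 ↦ 5·8 + 4|_8 = 44 ⇒ 43
(4) 43|_8 = 5·8 + 3 ↦ 5·9 + 3|_9 = 48 ⇒ 47

17, 25, 35, 39, 43, 47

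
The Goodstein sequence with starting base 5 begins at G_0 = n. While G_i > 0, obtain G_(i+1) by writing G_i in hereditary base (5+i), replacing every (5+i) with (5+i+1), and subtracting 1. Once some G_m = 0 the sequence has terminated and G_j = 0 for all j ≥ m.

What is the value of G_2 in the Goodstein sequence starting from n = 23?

29

i=0: 23 = 4·5 + 3 (b=5); 5→6: 4·6 + 3 = 27; 27−1 = 26
i=1: 26 = 4·6 + 2 (b=6); 6→7: 4·7 + 2 = 30; 30−1 = 29
i=2: 29 = 4·7 + 1 (b=7); 7→8: 4·8 + 1 = 33; 33−1 = 32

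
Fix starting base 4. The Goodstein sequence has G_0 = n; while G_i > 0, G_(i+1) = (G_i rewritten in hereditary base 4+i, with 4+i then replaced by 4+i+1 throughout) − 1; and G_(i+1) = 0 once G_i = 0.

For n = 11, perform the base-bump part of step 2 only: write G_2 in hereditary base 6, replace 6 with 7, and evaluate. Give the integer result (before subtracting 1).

15

11 —HB4→ 2·4 + 3 —bump→ 2·5 + 3 = 13 —(−1)→ 12
12 —HB5→ 2·5 + 2 —bump→ 2·6 + 2 = 14 —(−1)→ 13
13 —HB6→ 2·6 + 1 —bump→ 2·7 + 1 = 15 —(−1)→ 14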